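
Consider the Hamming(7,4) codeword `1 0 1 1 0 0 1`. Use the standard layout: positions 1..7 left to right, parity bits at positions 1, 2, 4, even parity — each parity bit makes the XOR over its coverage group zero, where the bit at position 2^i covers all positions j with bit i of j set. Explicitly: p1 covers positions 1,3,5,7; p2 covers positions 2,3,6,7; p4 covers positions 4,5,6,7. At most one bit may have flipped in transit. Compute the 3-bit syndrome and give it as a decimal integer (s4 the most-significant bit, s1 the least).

s1: b1⊕b3⊕b5⊕b7 = 1⊕1⊕0⊕1 = 1
s2: b2⊕b3⊕b6⊕b7 = 0⊕1⊕0⊕1 = 0
s4: b4⊕b5⊕b6⊕b7 = 1⊕0⊕0⊕1 = 0
Syndrome (s4...s1) = 001 → position 1.

1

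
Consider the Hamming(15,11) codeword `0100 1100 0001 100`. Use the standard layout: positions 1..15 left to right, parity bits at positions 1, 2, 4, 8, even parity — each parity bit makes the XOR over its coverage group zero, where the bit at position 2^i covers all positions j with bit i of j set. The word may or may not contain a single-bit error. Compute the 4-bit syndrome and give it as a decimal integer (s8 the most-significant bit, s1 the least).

s1: b1⊕b3⊕b5⊕b7⊕b9⊕b11⊕b13⊕b15 = 0⊕0⊕1⊕0⊕0⊕0⊕1⊕0 = 0
s2: b2⊕b3⊕b6⊕b7⊕b10⊕b11⊕b14⊕b15 = 1⊕0⊕1⊕0⊕0⊕0⊕0⊕0 = 0
s4: b4⊕b5⊕b6⊕b7⊕b12⊕b13⊕b14⊕b15 = 0⊕1⊕1⊕0⊕1⊕1⊕0⊕0 = 0
s8: b8⊕b9⊕b10⊕b11⊕b12⊕b13⊕b14⊕b15 = 0⊕0⊕0⊕0⊕1⊕1⊕0⊕0 = 0
Syndrome (s8...s1) = 0000 → position 0 (no error).

0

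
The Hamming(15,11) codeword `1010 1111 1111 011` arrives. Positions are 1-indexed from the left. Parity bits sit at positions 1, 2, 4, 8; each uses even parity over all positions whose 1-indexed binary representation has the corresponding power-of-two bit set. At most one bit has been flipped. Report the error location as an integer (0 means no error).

11

s1: b1⊕b3⊕b5⊕b7⊕b9⊕b11⊕b13⊕b15 = 1⊕1⊕1⊕1⊕1⊕1⊕0⊕1 = 1
s2: b2⊕b3⊕b6⊕b7⊕b10⊕b11⊕b14⊕b15 = 0⊕1⊕1⊕1⊕1⊕1⊕1⊕1 = 1
s4: b4⊕b5⊕b6⊕b7⊕b12⊕b13⊕b14⊕b15 = 0⊕1⊕1⊕1⊕1⊕0⊕1⊕1 = 0
s8: b8⊕b9⊕b10⊕b11⊕b12⊕b13⊕b14⊕b15 = 1⊕1⊕1⊕1⊕1⊕0⊕1⊕1 = 1
Syndrome (s8...s1) = 1011 → position 11.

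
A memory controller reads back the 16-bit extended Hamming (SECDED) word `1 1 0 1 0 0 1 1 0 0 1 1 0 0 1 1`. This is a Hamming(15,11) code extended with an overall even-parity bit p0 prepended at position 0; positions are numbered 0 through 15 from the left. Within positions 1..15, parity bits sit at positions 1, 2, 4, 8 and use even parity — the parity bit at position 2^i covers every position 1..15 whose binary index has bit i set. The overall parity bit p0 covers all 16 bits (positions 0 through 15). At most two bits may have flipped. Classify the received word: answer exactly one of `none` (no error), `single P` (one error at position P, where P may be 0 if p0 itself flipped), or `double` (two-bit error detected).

s1: b1⊕b3⊕b5⊕b7⊕b9⊕b11⊕b13⊕b15 = 1⊕1⊕0⊕1⊕0⊕1⊕0⊕1 = 1
s2: b2⊕b3⊕b6⊕b7⊕b10⊕b11⊕b14⊕b15 = 0⊕1⊕1⊕1⊕1⊕1⊕1⊕1 = 1
s4: b4⊕b5⊕b6⊕b7⊕b12⊕b13⊕b14⊕b15 = 0⊕0⊕1⊕1⊕0⊕0⊕1⊕1 = 0
s8: b8⊕b9⊕b10⊕b11⊕b12⊕b13⊕b14⊕b15 = 0⊕0⊕1⊕1⊕0⊕0⊕1⊕1 = 0
Syndrome (s8...s1) = 0011 → position 3.
Overall parity (XOR of all 16 bits, including p0): 1⊕1⊕0⊕1⊕0⊕0⊕1⊕1⊕0⊕0⊕1⊕1⊕0⊕0⊕1⊕1 = 1
Overall=1, syndrome position=3 → single-bit error at position 3.

single 3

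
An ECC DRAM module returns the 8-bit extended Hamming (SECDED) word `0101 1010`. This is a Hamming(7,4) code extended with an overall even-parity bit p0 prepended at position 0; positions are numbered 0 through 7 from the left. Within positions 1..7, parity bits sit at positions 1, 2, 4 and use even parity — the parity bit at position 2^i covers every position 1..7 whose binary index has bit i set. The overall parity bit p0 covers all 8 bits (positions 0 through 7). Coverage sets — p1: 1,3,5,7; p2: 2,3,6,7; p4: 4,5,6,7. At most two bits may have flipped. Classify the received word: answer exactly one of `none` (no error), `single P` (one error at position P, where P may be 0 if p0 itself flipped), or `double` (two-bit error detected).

s1: b1⊕b3⊕b5⊕b7 = 1⊕1⊕0⊕0 = 0
s2: b2⊕b3⊕b6⊕b7 = 0⊕1⊕1⊕0 = 0
s4: b4⊕b5⊕b6⊕b7 = 1⊕0⊕1⊕0 = 0
Syndrome (s4...s1) = 000 → position 0 (no error).
Overall parity (XOR of all 8 bits, including p0): 0⊕1⊕0⊕1⊕1⊕0⊕1⊕0 = 0
Overall=0, syndrome position=0 → no error.

none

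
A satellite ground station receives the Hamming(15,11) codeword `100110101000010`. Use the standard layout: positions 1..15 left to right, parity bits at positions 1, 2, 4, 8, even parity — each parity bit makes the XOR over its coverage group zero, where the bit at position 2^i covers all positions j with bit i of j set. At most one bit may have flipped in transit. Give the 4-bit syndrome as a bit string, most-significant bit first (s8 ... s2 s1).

0000

s1: b1⊕b3⊕b5⊕b7⊕b9⊕b11⊕b13⊕b15 = 1⊕0⊕1⊕1⊕1⊕0⊕0⊕0 = 0
s2: b2⊕b3⊕b6⊕b7⊕b10⊕b11⊕b14⊕b15 = 0⊕0⊕0⊕1⊕0⊕0⊕1⊕0 = 0
s4: b4⊕b5⊕b6⊕b7⊕b12⊕b13⊕b14⊕b15 = 1⊕1⊕0⊕1⊕0⊕0⊕1⊕0 = 0
s8: b8⊕b9⊕b10⊕b11⊕b12⊕b13⊕b14⊕b15 = 0⊕1⊕0⊕0⊕0⊕0⊕1⊕0 = 0
Syndrome (s8...s1) = 0000 → position 0 (no error).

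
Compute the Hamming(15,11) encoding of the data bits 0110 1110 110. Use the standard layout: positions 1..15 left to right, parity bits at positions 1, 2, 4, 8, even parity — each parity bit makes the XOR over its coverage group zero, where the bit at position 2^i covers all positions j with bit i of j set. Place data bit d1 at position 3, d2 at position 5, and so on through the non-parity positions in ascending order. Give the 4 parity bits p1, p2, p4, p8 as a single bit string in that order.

Place data bits at non-power-of-two positions: b3=0, b5=1, b6=1, b7=0, b9=1, b10=1, b11=1, b12=0, b13=1, b14=1, b15=0.
p1 = XOR of data positions {3,5,7,9,11,13,15} = 0⊕1⊕0⊕1⊕1⊕1⊕0 = 0
p2 = XOR of data positions {3,6,7,10,11,14,15} = 0⊕1⊕0⊕1⊕1⊕1⊕0 = 0
p4 = XOR of data positions {5,6,7,12,13,14,15} = 1⊕1⊕0⊕0⊕1⊕1⊕0 = 0
p8 = XOR of data positions {9,10,11,12,13,14,15} = 1⊕1⊕1⊕0⊕1⊕1⊕0 = 1
Parity bits p1,p2,p4,p8 = 0001

0001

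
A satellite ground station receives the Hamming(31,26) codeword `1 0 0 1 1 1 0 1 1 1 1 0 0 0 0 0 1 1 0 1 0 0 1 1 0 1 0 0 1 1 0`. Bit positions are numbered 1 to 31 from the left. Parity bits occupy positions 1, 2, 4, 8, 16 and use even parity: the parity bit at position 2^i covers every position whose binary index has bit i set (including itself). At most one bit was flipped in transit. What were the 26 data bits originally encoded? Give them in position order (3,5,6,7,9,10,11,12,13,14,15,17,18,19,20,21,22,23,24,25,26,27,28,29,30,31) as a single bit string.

s1: b1⊕b3⊕b5⊕b7⊕b9⊕b11⊕b13⊕b15⊕b17⊕b19⊕b21⊕b23⊕b25⊕b27⊕b29⊕b31 = 1⊕0⊕1⊕0⊕1⊕1⊕0⊕0⊕1⊕0⊕0⊕1⊕0⊕0⊕1⊕0 = 1
s2: b2⊕b3⊕b6⊕b7⊕b10⊕b11⊕b14⊕b15⊕b18⊕b19⊕b22⊕b23⊕b26⊕b27⊕b30⊕b31 = 0⊕0⊕1⊕0⊕1⊕1⊕0⊕0⊕1⊕0⊕0⊕1⊕1⊕0⊕1⊕0 = 1
s4: b4⊕b5⊕b6⊕b7⊕b12⊕b13⊕b14⊕b15⊕b20⊕b21⊕b22⊕b23⊕b28⊕b29⊕b30⊕b31 = 1⊕1⊕1⊕0⊕0⊕0⊕0⊕0⊕1⊕0⊕0⊕1⊕0⊕1⊕1⊕0 = 1
s8: b8⊕b9⊕b10⊕b11⊕b12⊕b13⊕b14⊕b15⊕b24⊕b25⊕b26⊕b27⊕b28⊕b29⊕b30⊕b31 = 1⊕1⊕1⊕1⊕0⊕0⊕0⊕0⊕1⊕0⊕1⊕0⊕0⊕1⊕1⊕0 = 0
s16: b16⊕b17⊕b18⊕b19⊕b20⊕b21⊕b22⊕b23⊕b24⊕b25⊕b26⊕b27⊕b28⊕b29⊕b30⊕b31 = 0⊕1⊕1⊕0⊕1⊕0⊕0⊕1⊕1⊕0⊕1⊕0⊕0⊕1⊕1⊕0 = 0
Syndrome (s16...s1) = 00111 → position 7.
Flip bit 7: corrected codeword = 1001111111100000110100110100110
Data bits at positions 3,5,6,7,9,10,11,12,13,14,15,17,18,19,20,21,22,23,24,25,26,27,28,29,30,31: 01111110000110100110100110

01111110000110100110100110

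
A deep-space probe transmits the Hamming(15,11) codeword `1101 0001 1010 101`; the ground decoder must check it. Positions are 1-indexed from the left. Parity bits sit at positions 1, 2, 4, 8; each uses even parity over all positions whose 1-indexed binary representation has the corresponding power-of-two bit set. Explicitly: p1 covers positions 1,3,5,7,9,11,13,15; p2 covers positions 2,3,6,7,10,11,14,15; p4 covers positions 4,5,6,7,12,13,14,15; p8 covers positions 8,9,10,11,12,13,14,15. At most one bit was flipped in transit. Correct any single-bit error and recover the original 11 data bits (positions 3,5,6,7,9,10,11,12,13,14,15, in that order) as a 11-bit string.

00001010100

s1: b1⊕b3⊕b5⊕b7⊕b9⊕b11⊕b13⊕b15 = 1⊕0⊕0⊕0⊕1⊕1⊕1⊕1 = 1
s2: b2⊕b3⊕b6⊕b7⊕b10⊕b11⊕b14⊕b15 = 1⊕0⊕0⊕0⊕0⊕1⊕0⊕1 = 1
s4: b4⊕b5⊕b6⊕b7⊕b12⊕b13⊕b14⊕b15 = 1⊕0⊕0⊕0⊕0⊕1⊕0⊕1 = 1
s8: b8⊕b9⊕b10⊕b11⊕b12⊕b13⊕b14⊕b15 = 1⊕1⊕0⊕1⊕0⊕1⊕0⊕1 = 1
Syndrome (s8...s1) = 1111 → position 15.
Flip bit 15: corrected codeword = 110100011010100
Data bits at positions 3,5,6,7,9,10,11,12,13,14,15: 00001010100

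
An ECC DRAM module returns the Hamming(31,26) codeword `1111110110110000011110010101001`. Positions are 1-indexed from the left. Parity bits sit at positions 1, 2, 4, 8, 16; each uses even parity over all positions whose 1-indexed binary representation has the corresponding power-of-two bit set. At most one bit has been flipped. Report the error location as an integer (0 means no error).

s1: b1⊕b3⊕b5⊕b7⊕b9⊕b11⊕b13⊕b15⊕b17⊕b19⊕b21⊕b23⊕b25⊕b27⊕b29⊕b31 = 1⊕1⊕1⊕0⊕1⊕1⊕0⊕0⊕0⊕1⊕1⊕0⊕0⊕0⊕0⊕1 = 0
s2: b2⊕b3⊕b6⊕b7⊕b10⊕b11⊕b14⊕b15⊕b18⊕b19⊕b22⊕b23⊕b26⊕b27⊕b30⊕b31 = 1⊕1⊕1⊕0⊕0⊕1⊕0⊕0⊕1⊕1⊕0⊕0⊕1⊕0⊕0⊕1 = 0
s4: b4⊕b5⊕b6⊕b7⊕b12⊕b13⊕b14⊕b15⊕b20⊕b21⊕b22⊕b23⊕b28⊕b29⊕b30⊕b31 = 1⊕1⊕1⊕0⊕1⊕0⊕0⊕0⊕1⊕1⊕0⊕0⊕1⊕0⊕0⊕1 = 0
s8: b8⊕b9⊕b10⊕b11⊕b12⊕b13⊕b14⊕b15⊕b24⊕b25⊕b26⊕b27⊕b28⊕b29⊕b30⊕b31 = 1⊕1⊕0⊕1⊕1⊕0⊕0⊕0⊕1⊕0⊕1⊕0⊕1⊕0⊕0⊕1 = 0
s16: b16⊕b17⊕b18⊕b19⊕b20⊕b21⊕b22⊕b23⊕b24⊕b25⊕b26⊕b27⊕b28⊕b29⊕b30⊕b31 = 0⊕0⊕1⊕1⊕1⊕1⊕0⊕0⊕1⊕0⊕1⊕0⊕1⊕0⊕0⊕1 = 0
Syndrome (s16...s1) = 00000 → position 0 (no error).

0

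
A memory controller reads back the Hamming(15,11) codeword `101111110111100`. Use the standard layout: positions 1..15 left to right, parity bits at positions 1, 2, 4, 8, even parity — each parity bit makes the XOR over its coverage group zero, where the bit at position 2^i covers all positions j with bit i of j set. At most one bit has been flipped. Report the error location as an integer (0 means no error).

10

s1: b1⊕b3⊕b5⊕b7⊕b9⊕b11⊕b13⊕b15 = 1⊕1⊕1⊕1⊕0⊕1⊕1⊕0 = 0
s2: b2⊕b3⊕b6⊕b7⊕b10⊕b11⊕b14⊕b15 = 0⊕1⊕1⊕1⊕1⊕1⊕0⊕0 = 1
s4: b4⊕b5⊕b6⊕b7⊕b12⊕b13⊕b14⊕b15 = 1⊕1⊕1⊕1⊕1⊕1⊕0⊕0 = 0
s8: b8⊕b9⊕b10⊕b11⊕b12⊕b13⊕b14⊕b15 = 1⊕0⊕1⊕1⊕1⊕1⊕0⊕0 = 1
Syndrome (s8...s1) = 1010 → position 10.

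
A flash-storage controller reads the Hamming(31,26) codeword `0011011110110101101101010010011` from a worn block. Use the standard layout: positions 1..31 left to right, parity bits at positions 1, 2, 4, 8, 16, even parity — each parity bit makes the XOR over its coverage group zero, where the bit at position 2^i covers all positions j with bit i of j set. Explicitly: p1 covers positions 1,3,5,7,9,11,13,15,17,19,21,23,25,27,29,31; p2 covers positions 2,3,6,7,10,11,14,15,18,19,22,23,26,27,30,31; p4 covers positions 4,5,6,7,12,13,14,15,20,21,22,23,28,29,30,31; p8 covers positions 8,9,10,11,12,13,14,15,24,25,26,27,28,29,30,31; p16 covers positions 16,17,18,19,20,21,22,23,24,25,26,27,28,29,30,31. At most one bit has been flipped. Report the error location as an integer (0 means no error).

s1: b1⊕b3⊕b5⊕b7⊕b9⊕b11⊕b13⊕b15⊕b17⊕b19⊕b21⊕b23⊕b25⊕b27⊕b29⊕b31 = 0⊕1⊕0⊕1⊕1⊕1⊕0⊕0⊕1⊕1⊕0⊕0⊕0⊕1⊕0⊕1 = 0
s2: b2⊕b3⊕b6⊕b7⊕b10⊕b11⊕b14⊕b15⊕b18⊕b19⊕b22⊕b23⊕b26⊕b27⊕b30⊕b31 = 0⊕1⊕1⊕1⊕0⊕1⊕1⊕0⊕0⊕1⊕1⊕0⊕0⊕1⊕1⊕1 = 0
s4: b4⊕b5⊕b6⊕b7⊕b12⊕b13⊕b14⊕b15⊕b20⊕b21⊕b22⊕b23⊕b28⊕b29⊕b30⊕b31 = 1⊕0⊕1⊕1⊕1⊕0⊕1⊕0⊕1⊕0⊕1⊕0⊕0⊕0⊕1⊕1 = 1
s8: b8⊕b9⊕b10⊕b11⊕b12⊕b13⊕b14⊕b15⊕b24⊕b25⊕b26⊕b27⊕b28⊕b29⊕b30⊕b31 = 1⊕1⊕0⊕1⊕1⊕0⊕1⊕0⊕1⊕0⊕0⊕1⊕0⊕0⊕1⊕1 = 1
s16: b16⊕b17⊕b18⊕b19⊕b20⊕b21⊕b22⊕b23⊕b24⊕b25⊕b26⊕b27⊕b28⊕b29⊕b30⊕b31 = 1⊕1⊕0⊕1⊕1⊕0⊕1⊕0⊕1⊕0⊕0⊕1⊕0⊕0⊕1⊕1 = 1
Syndrome (s16...s1) = 11100 → position 28.

28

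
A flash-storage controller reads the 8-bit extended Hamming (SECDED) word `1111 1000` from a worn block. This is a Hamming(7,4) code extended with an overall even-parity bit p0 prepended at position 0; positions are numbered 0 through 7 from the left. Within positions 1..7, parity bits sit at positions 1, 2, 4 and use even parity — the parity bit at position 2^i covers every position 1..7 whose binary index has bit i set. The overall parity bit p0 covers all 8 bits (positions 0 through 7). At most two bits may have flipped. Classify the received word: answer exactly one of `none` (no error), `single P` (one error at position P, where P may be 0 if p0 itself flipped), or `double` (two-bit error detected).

s1: b1⊕b3⊕b5⊕b7 = 1⊕1⊕0⊕0 = 0
s2: b2⊕b3⊕b6⊕b7 = 1⊕1⊕0⊕0 = 0
s4: b4⊕b5⊕b6⊕b7 = 1⊕0⊕0⊕0 = 1
Syndrome (s4...s1) = 100 → position 4.
Overall parity (XOR of all 8 bits, including p0): 1⊕1⊕1⊕1⊕1⊕0⊕0⊕0 = 1
Overall=1, syndrome position=4 → single-bit error at position 4.

single 4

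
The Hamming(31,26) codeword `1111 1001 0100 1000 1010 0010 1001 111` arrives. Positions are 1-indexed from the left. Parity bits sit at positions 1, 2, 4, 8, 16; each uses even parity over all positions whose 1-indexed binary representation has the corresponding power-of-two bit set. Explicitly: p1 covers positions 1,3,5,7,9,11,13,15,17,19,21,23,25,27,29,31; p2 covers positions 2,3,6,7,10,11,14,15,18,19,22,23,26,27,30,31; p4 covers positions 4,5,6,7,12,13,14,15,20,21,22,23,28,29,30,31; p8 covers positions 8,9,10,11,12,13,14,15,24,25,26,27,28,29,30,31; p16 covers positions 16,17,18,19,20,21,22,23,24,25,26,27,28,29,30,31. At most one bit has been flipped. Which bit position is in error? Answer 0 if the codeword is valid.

s1: b1⊕b3⊕b5⊕b7⊕b9⊕b11⊕b13⊕b15⊕b17⊕b19⊕b21⊕b23⊕b25⊕b27⊕b29⊕b31 = 1⊕1⊕1⊕0⊕0⊕0⊕1⊕0⊕1⊕1⊕0⊕1⊕1⊕0⊕1⊕1 = 0
s2: b2⊕b3⊕b6⊕b7⊕b10⊕b11⊕b14⊕b15⊕b18⊕b19⊕b22⊕b23⊕b26⊕b27⊕b30⊕b31 = 1⊕1⊕0⊕0⊕1⊕0⊕0⊕0⊕0⊕1⊕0⊕1⊕0⊕0⊕1⊕1 = 1
s4: b4⊕b5⊕b6⊕b7⊕b12⊕b13⊕b14⊕b15⊕b20⊕b21⊕b22⊕b23⊕b28⊕b29⊕b30⊕b31 = 1⊕1⊕0⊕0⊕0⊕1⊕0⊕0⊕0⊕0⊕0⊕1⊕1⊕1⊕1⊕1 = 0
s8: b8⊕b9⊕b10⊕b11⊕b12⊕b13⊕b14⊕b15⊕b24⊕b25⊕b26⊕b27⊕b28⊕b29⊕b30⊕b31 = 1⊕0⊕1⊕0⊕0⊕1⊕0⊕0⊕0⊕1⊕0⊕0⊕1⊕1⊕1⊕1 = 0
s16: b16⊕b17⊕b18⊕b19⊕b20⊕b21⊕b22⊕b23⊕b24⊕b25⊕b26⊕b27⊕b28⊕b29⊕b30⊕b31 = 0⊕1⊕0⊕1⊕0⊕0⊕0⊕1⊕0⊕1⊕0⊕0⊕1⊕1⊕1⊕1 = 0
Syndrome (s16...s1) = 00010 → position 2.

2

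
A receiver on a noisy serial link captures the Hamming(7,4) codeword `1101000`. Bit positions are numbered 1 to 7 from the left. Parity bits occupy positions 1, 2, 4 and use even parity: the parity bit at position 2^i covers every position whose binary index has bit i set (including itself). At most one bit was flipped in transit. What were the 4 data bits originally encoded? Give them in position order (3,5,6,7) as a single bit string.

s1: b1⊕b3⊕b5⊕b7 = 1⊕0⊕0⊕0 = 1
s2: b2⊕b3⊕b6⊕b7 = 1⊕0⊕0⊕0 = 1
s4: b4⊕b5⊕b6⊕b7 = 1⊕0⊕0⊕0 = 1
Syndrome (s4...s1) = 111 → position 7.
Flip bit 7: corrected codeword = 1101001
Data bits at positions 3,5,6,7: 0001

0001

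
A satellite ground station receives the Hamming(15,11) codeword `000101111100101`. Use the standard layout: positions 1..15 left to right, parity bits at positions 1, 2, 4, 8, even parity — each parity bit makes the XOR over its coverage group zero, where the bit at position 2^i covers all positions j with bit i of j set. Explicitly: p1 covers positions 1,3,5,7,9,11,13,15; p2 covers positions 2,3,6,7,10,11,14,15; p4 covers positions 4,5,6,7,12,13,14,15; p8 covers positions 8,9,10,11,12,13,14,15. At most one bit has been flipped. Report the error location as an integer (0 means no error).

s1: b1⊕b3⊕b5⊕b7⊕b9⊕b11⊕b13⊕b15 = 0⊕0⊕0⊕1⊕1⊕0⊕1⊕1 = 0
s2: b2⊕b3⊕b6⊕b7⊕b10⊕b11⊕b14⊕b15 = 0⊕0⊕1⊕1⊕1⊕0⊕0⊕1 = 0
s4: b4⊕b5⊕b6⊕b7⊕b12⊕b13⊕b14⊕b15 = 1⊕0⊕1⊕1⊕0⊕1⊕0⊕1 = 1
s8: b8⊕b9⊕b10⊕b11⊕b12⊕b13⊕b14⊕b15 = 1⊕1⊕1⊕0⊕0⊕1⊕0⊕1 = 1
Syndrome (s8...s1) = 1100 → position 12.

12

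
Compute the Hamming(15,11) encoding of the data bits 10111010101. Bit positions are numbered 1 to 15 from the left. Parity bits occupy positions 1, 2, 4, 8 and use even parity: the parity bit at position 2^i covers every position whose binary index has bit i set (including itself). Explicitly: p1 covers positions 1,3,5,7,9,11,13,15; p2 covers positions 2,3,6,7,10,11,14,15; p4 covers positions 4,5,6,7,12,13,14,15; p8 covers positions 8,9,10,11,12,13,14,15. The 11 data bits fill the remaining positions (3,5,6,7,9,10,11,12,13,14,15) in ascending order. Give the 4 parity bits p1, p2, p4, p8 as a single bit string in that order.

0100

Place data bits at non-power-of-two positions: b3=1, b5=0, b6=1, b7=1, b9=1, b10=0, b11=1, b12=0, b13=1, b14=0, b15=1.
p1 = XOR of data positions {3,5,7,9,11,13,15} = 1⊕0⊕1⊕1⊕1⊕1⊕1 = 0
p2 = XOR of data positions {3,6,7,10,11,14,15} = 1⊕1⊕1⊕0⊕1⊕0⊕1 = 1
p4 = XOR of data positions {5,6,7,12,13,14,15} = 0⊕1⊕1⊕0⊕1⊕0⊕1 = 0
p8 = XOR of data positions {9,10,11,12,13,14,15} = 1⊕0⊕1⊕0⊕1⊕0⊕1 = 0
Parity bits p1,p2,p4,p8 = 0100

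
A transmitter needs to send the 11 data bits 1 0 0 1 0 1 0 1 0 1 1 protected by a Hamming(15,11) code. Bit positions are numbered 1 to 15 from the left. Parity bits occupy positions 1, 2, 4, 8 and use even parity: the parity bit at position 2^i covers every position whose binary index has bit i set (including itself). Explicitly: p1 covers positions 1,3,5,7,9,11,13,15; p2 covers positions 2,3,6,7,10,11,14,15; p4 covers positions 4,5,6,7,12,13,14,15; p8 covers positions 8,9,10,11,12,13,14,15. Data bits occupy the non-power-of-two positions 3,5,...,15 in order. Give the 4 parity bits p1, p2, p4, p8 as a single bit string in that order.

1100

Place data bits at non-power-of-two positions: b3=1, b5=0, b6=0, b7=1, b9=0, b10=1, b11=0, b12=1, b13=0, b14=1, b15=1.
p1 = XOR of data positions {3,5,7,9,11,13,15} = 1⊕0⊕1⊕0⊕0⊕0⊕1 = 1
p2 = XOR of data positions {3,6,7,10,11,14,15} = 1⊕0⊕1⊕1⊕0⊕1⊕1 = 1
p4 = XOR of data positions {5,6,7,12,13,14,15} = 0⊕0⊕1⊕1⊕0⊕1⊕1 = 0
p8 = XOR of data positions {9,10,11,12,13,14,15} = 0⊕1⊕0⊕1⊕0⊕1⊕1 = 0
Parity bits p1,p2,p4,p8 = 1100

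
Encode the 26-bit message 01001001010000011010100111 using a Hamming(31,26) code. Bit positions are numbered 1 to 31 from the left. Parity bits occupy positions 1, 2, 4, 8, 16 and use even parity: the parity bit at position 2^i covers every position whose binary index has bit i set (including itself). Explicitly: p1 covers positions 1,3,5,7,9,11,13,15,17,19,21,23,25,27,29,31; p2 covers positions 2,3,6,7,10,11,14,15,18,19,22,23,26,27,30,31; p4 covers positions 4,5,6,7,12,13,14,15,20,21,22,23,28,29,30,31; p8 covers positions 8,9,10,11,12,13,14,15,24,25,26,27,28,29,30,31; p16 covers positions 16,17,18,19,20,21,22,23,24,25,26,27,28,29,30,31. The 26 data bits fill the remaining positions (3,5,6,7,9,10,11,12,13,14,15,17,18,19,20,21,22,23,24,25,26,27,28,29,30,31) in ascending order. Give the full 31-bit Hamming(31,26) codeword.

Place data bits at non-power-of-two positions: b3=0, b5=1, b6=0, b7=0, b9=1, b10=0, b11=0, b12=1, b13=0, b14=1, b15=0, b17=0, b18=0, b19=0, b20=0, b21=1, b22=1, b23=0, b24=1, b25=0, b26=1, b27=0, b28=0, b29=1, b30=1, b31=1.
p1 = XOR of data positions {3,5,7,9,11,13,15,17,19,21,23,25,27,29,31} = 0⊕1⊕0⊕1⊕0⊕0⊕0⊕0⊕0⊕1⊕0⊕0⊕0⊕1⊕1 = 1
p2 = XOR of data positions {3,6,7,10,11,14,15,18,19,22,23,26,27,30,31} = 0⊕0⊕0⊕0⊕0⊕1⊕0⊕0⊕0⊕1⊕0⊕1⊕0⊕1⊕1 = 1
p4 = XOR of data positions {5,6,7,12,13,14,15,20,21,22,23,28,29,30,31} = 1⊕0⊕0⊕1⊕0⊕1⊕0⊕0⊕1⊕1⊕0⊕0⊕1⊕1⊕1 = 0
p8 = XOR of data positions {9,10,11,12,13,14,15,24,25,26,27,28,29,30,31} = 1⊕0⊕0⊕1⊕0⊕1⊕0⊕1⊕0⊕1⊕0⊕0⊕1⊕1⊕1 = 0
p16 = XOR of data positions {17,18,19,20,21,22,23,24,25,26,27,28,29,30,31} = 0⊕0⊕0⊕0⊕1⊕1⊕0⊕1⊕0⊕1⊕0⊕0⊕1⊕1⊕1 = 1
Codeword b1..b31 = 1100100010010101000011010100111

1100100010010101000011010100111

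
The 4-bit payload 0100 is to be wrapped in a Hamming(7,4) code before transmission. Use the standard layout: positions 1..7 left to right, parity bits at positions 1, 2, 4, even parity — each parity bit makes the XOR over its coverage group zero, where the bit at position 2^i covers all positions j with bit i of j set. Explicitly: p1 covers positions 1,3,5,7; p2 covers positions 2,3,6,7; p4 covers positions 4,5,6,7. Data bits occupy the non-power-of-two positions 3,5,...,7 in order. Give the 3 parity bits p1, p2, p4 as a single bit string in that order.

101

Place data bits at non-power-of-two positions: b3=0, b5=1, b6=0, b7=0.
p1 = XOR of data positions {3,5,7} = 0⊕1⊕0 = 1
p2 = XOR of data positions {3,6,7} = 0⊕0⊕0 = 0
p4 = XOR of data positions {5,6,7} = 1⊕0⊕0 = 1
Parity bits p1,p2,p4 = 101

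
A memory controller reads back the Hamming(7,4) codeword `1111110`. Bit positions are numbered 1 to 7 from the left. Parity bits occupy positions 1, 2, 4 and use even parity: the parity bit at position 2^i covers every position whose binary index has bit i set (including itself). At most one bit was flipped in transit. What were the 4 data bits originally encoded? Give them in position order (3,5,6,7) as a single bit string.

1111

s1: b1⊕b3⊕b5⊕b7 = 1⊕1⊕1⊕0 = 1
s2: b2⊕b3⊕b6⊕b7 = 1⊕1⊕1⊕0 = 1
s4: b4⊕b5⊕b6⊕b7 = 1⊕1⊕1⊕0 = 1
Syndrome (s4...s1) = 111 → position 7.
Flip bit 7: corrected codeword = 1111111
Data bits at positions 3,5,6,7: 1111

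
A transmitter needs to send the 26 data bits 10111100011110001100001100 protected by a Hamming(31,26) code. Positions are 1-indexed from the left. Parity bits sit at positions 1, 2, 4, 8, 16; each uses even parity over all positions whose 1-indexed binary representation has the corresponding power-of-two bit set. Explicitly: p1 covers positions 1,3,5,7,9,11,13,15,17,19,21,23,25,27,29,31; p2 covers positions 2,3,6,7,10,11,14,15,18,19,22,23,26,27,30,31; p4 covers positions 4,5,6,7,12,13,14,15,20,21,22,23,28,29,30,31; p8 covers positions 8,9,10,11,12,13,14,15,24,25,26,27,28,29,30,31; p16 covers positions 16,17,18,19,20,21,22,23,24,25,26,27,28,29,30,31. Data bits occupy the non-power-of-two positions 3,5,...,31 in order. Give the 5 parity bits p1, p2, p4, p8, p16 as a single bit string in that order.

11000

Place data bits at non-power-of-two positions: b3=1, b5=0, b6=1, b7=1, b9=1, b10=1, b11=0, b12=0, b13=0, b14=1, b15=1, b17=1, b18=1, b19=0, b20=0, b21=0, b22=1, b23=1, b24=0, b25=0, b26=0, b27=0, b28=1, b29=1, b30=0, b31=0.
p1 = XOR of data positions {3,5,7,9,11,13,15,17,19,21,23,25,27,29,31} = 1⊕0⊕1⊕1⊕0⊕0⊕1⊕1⊕0⊕0⊕1⊕0⊕0⊕1⊕0 = 1
p2 = XOR of data positions {3,6,7,10,11,14,15,18,19,22,23,26,27,30,31} = 1⊕1⊕1⊕1⊕0⊕1⊕1⊕1⊕0⊕1⊕1⊕0⊕0⊕0⊕0 = 1
p4 = XOR of data positions {5,6,7,12,13,14,15,20,21,22,23,28,29,30,31} = 0⊕1⊕1⊕0⊕0⊕1⊕1⊕0⊕0⊕1⊕1⊕1⊕1⊕0⊕0 = 0
p8 = XOR of data positions {9,10,11,12,13,14,15,24,25,26,27,28,29,30,31} = 1⊕1⊕0⊕0⊕0⊕1⊕1⊕0⊕0⊕0⊕0⊕1⊕1⊕0⊕0 = 0
p16 = XOR of data positions {17,18,19,20,21,22,23,24,25,26,27,28,29,30,31} = 1⊕1⊕0⊕0⊕0⊕1⊕1⊕0⊕0⊕0⊕0⊕1⊕1⊕0⊕0 = 0
Parity bits p1,p2,p4,p8,p16 = 11000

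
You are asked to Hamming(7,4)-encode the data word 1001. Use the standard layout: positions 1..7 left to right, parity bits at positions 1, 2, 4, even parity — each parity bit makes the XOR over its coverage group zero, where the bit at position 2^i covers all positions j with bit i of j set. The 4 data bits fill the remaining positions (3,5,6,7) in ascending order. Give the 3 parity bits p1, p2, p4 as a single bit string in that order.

Place data bits at non-power-of-two positions: b3=1, b5=0, b6=0, b7=1.
p1 = XOR of data positions {3,5,7} = 1⊕0⊕1 = 0
p2 = XOR of data positions {3,6,7} = 1⊕0⊕1 = 0
p4 = XOR of data positions {5,6,7} = 0⊕0⊕1 = 1
Parity bits p1,p2,p4 = 001

001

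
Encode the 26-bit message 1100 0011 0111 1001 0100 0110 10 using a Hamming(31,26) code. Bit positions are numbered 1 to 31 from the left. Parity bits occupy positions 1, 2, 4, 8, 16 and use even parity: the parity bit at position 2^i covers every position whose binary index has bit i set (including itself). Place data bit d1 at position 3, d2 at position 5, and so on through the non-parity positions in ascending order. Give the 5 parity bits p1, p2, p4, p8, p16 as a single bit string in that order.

Place data bits at non-power-of-two positions: b3=1, b5=1, b6=0, b7=0, b9=0, b10=0, b11=1, b12=1, b13=0, b14=1, b15=1, b17=1, b18=1, b19=0, b20=0, b21=1, b22=0, b23=1, b24=0, b25=0, b26=0, b27=1, b28=1, b29=0, b30=1, b31=0.
p1 = XOR of data positions {3,5,7,9,11,13,15,17,19,21,23,25,27,29,31} = 1⊕1⊕0⊕0⊕1⊕0⊕1⊕1⊕0⊕1⊕1⊕0⊕1⊕0⊕0 = 0
p2 = XOR of data positions {3,6,7,10,11,14,15,18,19,22,23,26,27,30,31} = 1⊕0⊕0⊕0⊕1⊕1⊕1⊕1⊕0⊕0⊕1⊕0⊕1⊕1⊕0 = 0
p4 = XOR of data positions {5,6,7,12,13,14,15,20,21,22,23,28,29,30,31} = 1⊕0⊕0⊕1⊕0⊕1⊕1⊕0⊕1⊕0⊕1⊕1⊕0⊕1⊕0 = 0
p8 = XOR of data positions {9,10,11,12,13,14,15,24,25,26,27,28,29,30,31} = 0⊕0⊕1⊕1⊕0⊕1⊕1⊕0⊕0⊕0⊕1⊕1⊕0⊕1⊕0 = 1
p16 = XOR of data positions {17,18,19,20,21,22,23,24,25,26,27,28,29,30,31} = 1⊕1⊕0⊕0⊕1⊕0⊕1⊕0⊕0⊕0⊕1⊕1⊕0⊕1⊕0 = 1
Parity bits p1,p2,p4,p8,p16 = 00011

00011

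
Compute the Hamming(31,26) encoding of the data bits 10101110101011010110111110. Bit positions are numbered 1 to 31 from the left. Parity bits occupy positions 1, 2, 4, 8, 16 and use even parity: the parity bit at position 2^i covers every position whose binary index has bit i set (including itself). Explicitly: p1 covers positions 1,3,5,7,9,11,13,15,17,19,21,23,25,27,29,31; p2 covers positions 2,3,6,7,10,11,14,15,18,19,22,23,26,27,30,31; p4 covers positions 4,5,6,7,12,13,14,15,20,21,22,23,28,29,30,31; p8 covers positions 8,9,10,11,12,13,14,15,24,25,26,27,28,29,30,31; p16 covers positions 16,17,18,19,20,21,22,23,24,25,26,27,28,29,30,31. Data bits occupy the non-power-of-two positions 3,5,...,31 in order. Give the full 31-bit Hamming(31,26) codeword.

Place data bits at non-power-of-two positions: b3=1, b5=0, b6=1, b7=0, b9=1, b10=1, b11=1, b12=0, b13=1, b14=0, b15=1, b17=0, b18=1, b19=1, b20=0, b21=1, b22=0, b23=1, b24=1, b25=0, b26=1, b27=1, b28=1, b29=1, b30=1, b31=0.
p1 = XOR of data positions {3,5,7,9,11,13,15,17,19,21,23,25,27,29,31} = 1⊕0⊕0⊕1⊕1⊕1⊕1⊕0⊕1⊕1⊕1⊕0⊕1⊕1⊕0 = 0
p2 = XOR of data positions {3,6,7,10,11,14,15,18,19,22,23,26,27,30,31} = 1⊕1⊕0⊕1⊕1⊕0⊕1⊕1⊕1⊕0⊕1⊕1⊕1⊕1⊕0 = 1
p4 = XOR of data positions {5,6,7,12,13,14,15,20,21,22,23,28,29,30,31} = 0⊕1⊕0⊕0⊕1⊕0⊕1⊕0⊕1⊕0⊕1⊕1⊕1⊕1⊕0 = 0
p8 = XOR of data positions {9,10,11,12,13,14,15,24,25,26,27,28,29,30,31} = 1⊕1⊕1⊕0⊕1⊕0⊕1⊕1⊕0⊕1⊕1⊕1⊕1⊕1⊕0 = 1
p16 = XOR of data positions {17,18,19,20,21,22,23,24,25,26,27,28,29,30,31} = 0⊕1⊕1⊕0⊕1⊕0⊕1⊕1⊕0⊕1⊕1⊕1⊕1⊕1⊕0 = 0
Codeword b1..b31 = 0110010111101010011010110111110

0110010111101010011010110111110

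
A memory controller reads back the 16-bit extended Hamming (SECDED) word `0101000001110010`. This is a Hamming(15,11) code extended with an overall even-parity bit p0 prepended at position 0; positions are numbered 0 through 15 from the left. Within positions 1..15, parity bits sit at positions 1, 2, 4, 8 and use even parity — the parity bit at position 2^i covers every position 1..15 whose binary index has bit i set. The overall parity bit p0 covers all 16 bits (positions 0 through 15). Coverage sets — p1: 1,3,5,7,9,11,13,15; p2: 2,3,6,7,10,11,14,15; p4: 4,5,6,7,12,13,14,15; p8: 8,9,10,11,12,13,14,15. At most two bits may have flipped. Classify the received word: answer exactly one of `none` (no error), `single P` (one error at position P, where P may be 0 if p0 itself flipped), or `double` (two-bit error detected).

double

s1: b1⊕b3⊕b5⊕b7⊕b9⊕b11⊕b13⊕b15 = 1⊕1⊕0⊕0⊕1⊕1⊕0⊕0 = 0
s2: b2⊕b3⊕b6⊕b7⊕b10⊕b11⊕b14⊕b15 = 0⊕1⊕0⊕0⊕1⊕1⊕1⊕0 = 0
s4: b4⊕b5⊕b6⊕b7⊕b12⊕b13⊕b14⊕b15 = 0⊕0⊕0⊕0⊕0⊕0⊕1⊕0 = 1
s8: b8⊕b9⊕b10⊕b11⊕b12⊕b13⊕b14⊕b15 = 0⊕1⊕1⊕1⊕0⊕0⊕1⊕0 = 0
Syndrome (s8...s1) = 0100 → position 4.
Overall parity (XOR of all 16 bits, including p0): 0⊕1⊕0⊕1⊕0⊕0⊕0⊕0⊕0⊕1⊕1⊕1⊕0⊕0⊕1⊕0 = 0
Overall=0, syndrome position=4 → double-bit error detected (uncorrectable).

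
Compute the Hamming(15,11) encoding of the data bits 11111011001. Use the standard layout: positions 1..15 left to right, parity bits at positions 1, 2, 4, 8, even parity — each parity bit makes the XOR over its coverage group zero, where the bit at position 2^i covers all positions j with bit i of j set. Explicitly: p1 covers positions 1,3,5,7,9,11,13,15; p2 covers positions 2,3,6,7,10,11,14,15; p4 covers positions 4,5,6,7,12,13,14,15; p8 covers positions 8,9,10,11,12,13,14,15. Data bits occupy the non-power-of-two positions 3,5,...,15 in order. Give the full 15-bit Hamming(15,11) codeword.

011111101011001

Place data bits at non-power-of-two positions: b3=1, b5=1, b6=1, b7=1, b9=1, b10=0, b11=1, b12=1, b13=0, b14=0, b15=1.
p1 = XOR of data positions {3,5,7,9,11,13,15} = 1⊕1⊕1⊕1⊕1⊕0⊕1 = 0
p2 = XOR of data positions {3,6,7,10,11,14,15} = 1⊕1⊕1⊕0⊕1⊕0⊕1 = 1
p4 = XOR of data positions {5,6,7,12,13,14,15} = 1⊕1⊕1⊕1⊕0⊕0⊕1 = 1
p8 = XOR of data positions {9,10,11,12,13,14,15} = 1⊕0⊕1⊕1⊕0⊕0⊕1 = 0
Codeword b1..b15 = 011111101011001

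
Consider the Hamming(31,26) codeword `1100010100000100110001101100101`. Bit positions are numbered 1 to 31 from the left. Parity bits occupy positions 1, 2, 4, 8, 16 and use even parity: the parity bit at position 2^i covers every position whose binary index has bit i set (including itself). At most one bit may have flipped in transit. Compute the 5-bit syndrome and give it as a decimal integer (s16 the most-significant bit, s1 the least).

0

s1: b1⊕b3⊕b5⊕b7⊕b9⊕b11⊕b13⊕b15⊕b17⊕b19⊕b21⊕b23⊕b25⊕b27⊕b29⊕b31 = 1⊕0⊕0⊕0⊕0⊕0⊕0⊕0⊕1⊕0⊕0⊕1⊕1⊕0⊕1⊕1 = 0
s2: b2⊕b3⊕b6⊕b7⊕b10⊕b11⊕b14⊕b15⊕b18⊕b19⊕b22⊕b23⊕b26⊕b27⊕b30⊕b31 = 1⊕0⊕1⊕0⊕0⊕0⊕1⊕0⊕1⊕0⊕1⊕1⊕1⊕0⊕0⊕1 = 0
s4: b4⊕b5⊕b6⊕b7⊕b12⊕b13⊕b14⊕b15⊕b20⊕b21⊕b22⊕b23⊕b28⊕b29⊕b30⊕b31 = 0⊕0⊕1⊕0⊕0⊕0⊕1⊕0⊕0⊕0⊕1⊕1⊕0⊕1⊕0⊕1 = 0
s8: b8⊕b9⊕b10⊕b11⊕b12⊕b13⊕b14⊕b15⊕b24⊕b25⊕b26⊕b27⊕b28⊕b29⊕b30⊕b31 = 1⊕0⊕0⊕0⊕0⊕0⊕1⊕0⊕0⊕1⊕1⊕0⊕0⊕1⊕0⊕1 = 0
s16: b16⊕b17⊕b18⊕b19⊕b20⊕b21⊕b22⊕b23⊕b24⊕b25⊕b26⊕b27⊕b28⊕b29⊕b30⊕b31 = 0⊕1⊕1⊕0⊕0⊕0⊕1⊕1⊕0⊕1⊕1⊕0⊕0⊕1⊕0⊕1 = 0
Syndrome (s16...s1) = 00000 → position 0 (no error).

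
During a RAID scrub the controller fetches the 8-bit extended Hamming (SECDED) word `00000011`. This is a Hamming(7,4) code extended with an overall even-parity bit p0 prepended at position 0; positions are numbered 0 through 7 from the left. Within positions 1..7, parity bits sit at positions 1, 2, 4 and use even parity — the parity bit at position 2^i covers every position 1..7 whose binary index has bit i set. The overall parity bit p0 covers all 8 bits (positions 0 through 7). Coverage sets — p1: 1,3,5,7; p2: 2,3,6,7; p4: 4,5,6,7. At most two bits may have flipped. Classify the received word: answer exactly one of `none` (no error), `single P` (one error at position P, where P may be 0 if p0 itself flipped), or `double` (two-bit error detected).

s1: b1⊕b3⊕b5⊕b7 = 0⊕0⊕0⊕1 = 1
s2: b2⊕b3⊕b6⊕b7 = 0⊕0⊕1⊕1 = 0
s4: b4⊕b5⊕b6⊕b7 = 0⊕0⊕1⊕1 = 0
Syndrome (s4...s1) = 001 → position 1.
Overall parity (XOR of all 8 bits, including p0): 0⊕0⊕0⊕0⊕0⊕0⊕1⊕1 = 0
Overall=0, syndrome position=1 → double-bit error detected (uncorrectable).

double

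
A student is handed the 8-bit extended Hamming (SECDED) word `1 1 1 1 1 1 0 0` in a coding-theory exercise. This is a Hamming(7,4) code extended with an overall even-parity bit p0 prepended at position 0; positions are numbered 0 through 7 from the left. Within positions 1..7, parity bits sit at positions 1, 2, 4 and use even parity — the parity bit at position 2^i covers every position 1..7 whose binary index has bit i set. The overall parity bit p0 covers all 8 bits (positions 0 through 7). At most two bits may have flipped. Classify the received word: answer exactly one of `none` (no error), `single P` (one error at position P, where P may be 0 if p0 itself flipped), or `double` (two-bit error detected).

s1: b1⊕b3⊕b5⊕b7 = 1⊕1⊕1⊕0 = 1
s2: b2⊕b3⊕b6⊕b7 = 1⊕1⊕0⊕0 = 0
s4: b4⊕b5⊕b6⊕b7 = 1⊕1⊕0⊕0 = 0
Syndrome (s4...s1) = 001 → position 1.
Overall parity (XOR of all 8 bits, including p0): 1⊕1⊕1⊕1⊕1⊕1⊕0⊕0 = 0
Overall=0, syndrome position=1 → double-bit error detected (uncorrectable).

double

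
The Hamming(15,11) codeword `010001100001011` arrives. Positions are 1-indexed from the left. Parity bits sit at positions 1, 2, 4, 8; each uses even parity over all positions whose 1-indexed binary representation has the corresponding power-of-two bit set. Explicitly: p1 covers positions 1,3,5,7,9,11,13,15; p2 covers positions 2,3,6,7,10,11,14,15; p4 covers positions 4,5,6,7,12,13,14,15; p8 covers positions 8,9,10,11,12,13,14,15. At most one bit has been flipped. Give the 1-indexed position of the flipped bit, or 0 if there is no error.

14

s1: b1⊕b3⊕b5⊕b7⊕b9⊕b11⊕b13⊕b15 = 0⊕0⊕0⊕1⊕0⊕0⊕0⊕1 = 0
s2: b2⊕b3⊕b6⊕b7⊕b10⊕b11⊕b14⊕b15 = 1⊕0⊕1⊕1⊕0⊕0⊕1⊕1 = 1
s4: b4⊕b5⊕b6⊕b7⊕b12⊕b13⊕b14⊕b15 = 0⊕0⊕1⊕1⊕1⊕0⊕1⊕1 = 1
s8: b8⊕b9⊕b10⊕b11⊕b12⊕b13⊕b14⊕b15 = 0⊕0⊕0⊕0⊕1⊕0⊕1⊕1 = 1
Syndrome (s8...s1) = 1110 → position 14.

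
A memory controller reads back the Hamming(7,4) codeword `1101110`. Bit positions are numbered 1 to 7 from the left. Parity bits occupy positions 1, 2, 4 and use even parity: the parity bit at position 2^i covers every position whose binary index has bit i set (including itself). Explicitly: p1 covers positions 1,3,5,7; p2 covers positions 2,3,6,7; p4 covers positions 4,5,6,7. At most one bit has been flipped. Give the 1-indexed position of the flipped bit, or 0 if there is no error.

4

s1: b1⊕b3⊕b5⊕b7 = 1⊕0⊕1⊕0 = 0
s2: b2⊕b3⊕b6⊕b7 = 1⊕0⊕1⊕0 = 0
s4: b4⊕b5⊕b6⊕b7 = 1⊕1⊕1⊕0 = 1
Syndrome (s4...s1) = 100 → position 4.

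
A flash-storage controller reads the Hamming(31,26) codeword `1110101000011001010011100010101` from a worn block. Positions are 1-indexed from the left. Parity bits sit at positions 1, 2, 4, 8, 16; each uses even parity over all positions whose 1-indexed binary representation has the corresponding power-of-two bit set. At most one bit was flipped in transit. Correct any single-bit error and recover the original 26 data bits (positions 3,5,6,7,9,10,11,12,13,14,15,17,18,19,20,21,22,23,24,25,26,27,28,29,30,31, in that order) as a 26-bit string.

s1: b1⊕b3⊕b5⊕b7⊕b9⊕b11⊕b13⊕b15⊕b17⊕b19⊕b21⊕b23⊕b25⊕b27⊕b29⊕b31 = 1⊕1⊕1⊕1⊕0⊕0⊕1⊕0⊕0⊕0⊕1⊕1⊕0⊕1⊕1⊕1 = 0
s2: b2⊕b3⊕b6⊕b7⊕b10⊕b11⊕b14⊕b15⊕b18⊕b19⊕b22⊕b23⊕b26⊕b27⊕b30⊕b31 = 1⊕1⊕0⊕1⊕0⊕0⊕0⊕0⊕1⊕0⊕1⊕1⊕0⊕1⊕0⊕1 = 0
s4: b4⊕b5⊕b6⊕b7⊕b12⊕b13⊕b14⊕b15⊕b20⊕b21⊕b22⊕b23⊕b28⊕b29⊕b30⊕b31 = 0⊕1⊕0⊕1⊕1⊕1⊕0⊕0⊕0⊕1⊕1⊕1⊕0⊕1⊕0⊕1 = 1
s8: b8⊕b9⊕b10⊕b11⊕b12⊕b13⊕b14⊕b15⊕b24⊕b25⊕b26⊕b27⊕b28⊕b29⊕b30⊕b31 = 0⊕0⊕0⊕0⊕1⊕1⊕0⊕0⊕0⊕0⊕0⊕1⊕0⊕1⊕0⊕1 = 1
s16: b16⊕b17⊕b18⊕b19⊕b20⊕b21⊕b22⊕b23⊕b24⊕b25⊕b26⊕b27⊕b28⊕b29⊕b30⊕b31 = 1⊕0⊕1⊕0⊕0⊕1⊕1⊕1⊕0⊕0⊕0⊕1⊕0⊕1⊕0⊕1 = 0
Syndrome (s16...s1) = 01100 → position 12.
Flip bit 12: corrected codeword = 1110101000001001010011100010101
Data bits at positions 3,5,6,7,9,10,11,12,13,14,15,17,18,19,20,21,22,23,24,25,26,27,28,29,30,31: 11010000100010011100010101

11010000100010011100010101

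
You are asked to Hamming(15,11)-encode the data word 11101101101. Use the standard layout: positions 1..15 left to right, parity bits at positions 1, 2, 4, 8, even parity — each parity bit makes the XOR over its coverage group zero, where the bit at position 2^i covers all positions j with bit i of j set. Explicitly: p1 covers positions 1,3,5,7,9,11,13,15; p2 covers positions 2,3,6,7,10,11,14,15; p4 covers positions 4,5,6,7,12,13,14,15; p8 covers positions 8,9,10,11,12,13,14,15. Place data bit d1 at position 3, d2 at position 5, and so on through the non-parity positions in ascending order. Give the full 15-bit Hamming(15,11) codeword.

101111011101101

Place data bits at non-power-of-two positions: b3=1, b5=1, b6=1, b7=0, b9=1, b10=1, b11=0, b12=1, b13=1, b14=0, b15=1.
p1 = XOR of data positions {3,5,7,9,11,13,15} = 1⊕1⊕0⊕1⊕0⊕1⊕1 = 1
p2 = XOR of data positions {3,6,7,10,11,14,15} = 1⊕1⊕0⊕1⊕0⊕0⊕1 = 0
p4 = XOR of data positions {5,6,7,12,13,14,15} = 1⊕1⊕0⊕1⊕1⊕0⊕1 = 1
p8 = XOR of data positions {9,10,11,12,13,14,15} = 1⊕1⊕0⊕1⊕1⊕0⊕1 = 1
Codeword b1..b15 = 101111011101101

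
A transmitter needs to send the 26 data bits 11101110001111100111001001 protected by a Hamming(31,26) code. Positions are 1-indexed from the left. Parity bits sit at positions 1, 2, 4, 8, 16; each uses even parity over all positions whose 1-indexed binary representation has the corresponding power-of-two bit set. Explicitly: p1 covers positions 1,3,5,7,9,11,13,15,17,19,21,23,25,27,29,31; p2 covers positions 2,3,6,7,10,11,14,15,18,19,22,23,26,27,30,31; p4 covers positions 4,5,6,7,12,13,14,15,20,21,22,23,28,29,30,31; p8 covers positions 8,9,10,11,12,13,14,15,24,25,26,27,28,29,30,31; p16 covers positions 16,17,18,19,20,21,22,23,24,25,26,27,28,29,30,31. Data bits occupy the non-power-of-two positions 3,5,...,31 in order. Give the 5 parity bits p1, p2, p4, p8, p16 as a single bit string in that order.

01101

Place data bits at non-power-of-two positions: b3=1, b5=1, b6=1, b7=0, b9=1, b10=1, b11=1, b12=0, b13=0, b14=0, b15=1, b17=1, b18=1, b19=1, b20=1, b21=0, b22=0, b23=1, b24=1, b25=1, b26=0, b27=0, b28=1, b29=0, b30=0, b31=1.
p1 = XOR of data positions {3,5,7,9,11,13,15,17,19,21,23,25,27,29,31} = 1⊕1⊕0⊕1⊕1⊕0⊕1⊕1⊕1⊕0⊕1⊕1⊕0⊕0⊕1 = 0
p2 = XOR of data positions {3,6,7,10,11,14,15,18,19,22,23,26,27,30,31} = 1⊕1⊕0⊕1⊕1⊕0⊕1⊕1⊕1⊕0⊕1⊕0⊕0⊕0⊕1 = 1
p4 = XOR of data positions {5,6,7,12,13,14,15,20,21,22,23,28,29,30,31} = 1⊕1⊕0⊕0⊕0⊕0⊕1⊕1⊕0⊕0⊕1⊕1⊕0⊕0⊕1 = 1
p8 = XOR of data positions {9,10,11,12,13,14,15,24,25,26,27,28,29,30,31} = 1⊕1⊕1⊕0⊕0⊕0⊕1⊕1⊕1⊕0⊕0⊕1⊕0⊕0⊕1 = 0
p16 = XOR of data positions {17,18,19,20,21,22,23,24,25,26,27,28,29,30,31} = 1⊕1⊕1⊕1⊕0⊕0⊕1⊕1⊕1⊕0⊕0⊕1⊕0⊕0⊕1 = 1
Parity bits p1,p2,p4,p8,p16 = 01101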